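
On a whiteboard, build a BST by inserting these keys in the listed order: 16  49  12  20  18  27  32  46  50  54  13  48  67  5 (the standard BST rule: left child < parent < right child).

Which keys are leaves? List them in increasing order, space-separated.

5 13 18 48 67

Insert 16: tree is empty, so 16 becomes the root.
Insert 49: 49 > 16 → go right. Place as right child of 16.
Insert 12: 12 < 16 → go left. Place as left child of 16.
Insert 20: 20 > 16 → go right; 20 < 49 → go left. Place as left child of 49.
Insert 18: 18 > 16 → go right; 18 < 49 → go left; 18 < 20 → go left. Place as left child of 20.
Insert 27: 27 > 16 → go right; 27 < 49 → go left; 27 > 20 → go right. Place as right child of 20.
Insert 32: 32 > 16 → go right; 32 < 49 → go left; 32 > 20 → go right; 32 > 27 → go right. Place as right child of 27.
Insert 46: 46 > 16 → go right; 46 < 49 → go left; 46 > 20 → go right; 46 > 27 → go right; 46 > 32 → go right. Place as right child of 32.
Insert 50: 50 > 16 → go right; 50 > 49 → go right. Place as right child of 49.
Insert 54: 54 > 16 → go right; 54 > 49 → go right; 54 > 50 → go right. Place as right child of 50.
Insert 13: 13 < 16 → go left; 13 > 12 → go right. Place as right child of 12.
Insert 48: 48 > 16 → go right; 48 < 49 → go left; 48 > 20 → go right; 48 > 27 → go right; 48 > 32 → go right; 48 > 46 → go right. Place as right child of 46.
Insert 67: 67 > 16 → go right; 67 > 49 → go right; 67 > 50 → go right; 67 > 54 → go right. Place as right child of 54.
Insert 5: 5 < 16 → go left; 5 < 12 → go left. Place as left child of 12.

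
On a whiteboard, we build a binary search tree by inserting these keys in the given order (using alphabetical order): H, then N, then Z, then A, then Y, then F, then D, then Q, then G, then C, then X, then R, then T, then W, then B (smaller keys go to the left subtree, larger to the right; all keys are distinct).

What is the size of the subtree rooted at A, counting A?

Resulting structure (node: left, right):
  H: L=A, R=N
  N: L=–, R=Z
  Z: L=Y, R=–
  A: L=–, R=F
  Y: L=Q, R=–
  F: L=D, R=G
  D: L=C, R=–
  Q: L=–, R=X
  G: L=–, R=–
  C: L=B, R=–
  X: L=R, R=–
  R: L=–, R=T
  T: L=–, R=W
  W: L=–, R=–
  B: L=–, R=–

Subtree rooted at A contains: A, F, D, C, B, G — 6 nodes.

6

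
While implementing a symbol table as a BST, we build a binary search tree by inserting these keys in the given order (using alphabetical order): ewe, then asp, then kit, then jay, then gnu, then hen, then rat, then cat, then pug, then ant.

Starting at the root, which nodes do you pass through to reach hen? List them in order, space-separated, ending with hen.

ewe: root
asp: left child of ewe (depth 1)
kit: right child of ewe (depth 1)
jay: left child of kit (depth 2)
gnu: left child of jay (depth 3)
hen: right child of gnu (depth 4)
rat: right child of kit (depth 2)
cat: right child of asp (depth 2)
pug: left child of rat (depth 3)
ant: left child of asp (depth 2)

ewe kit jay gnu hen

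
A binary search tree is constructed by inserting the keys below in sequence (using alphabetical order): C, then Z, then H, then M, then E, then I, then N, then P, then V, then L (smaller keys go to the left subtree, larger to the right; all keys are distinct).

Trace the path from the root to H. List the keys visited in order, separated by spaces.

C Z H

C: root
Z: right child of C (depth 1)
H: left child of Z (depth 2)
M: right child of H (depth 3)
E: left child of H (depth 3)
I: left child of M (depth 4)
N: right child of M (depth 4)
P: right child of N (depth 5)
V: right child of P (depth 6)
L: right child of I (depth 5)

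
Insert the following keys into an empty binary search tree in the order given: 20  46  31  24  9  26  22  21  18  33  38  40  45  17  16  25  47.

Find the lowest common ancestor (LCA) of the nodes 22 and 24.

20: root
46: right child of 20 (depth 1)
31: left child of 46 (depth 2)
24: left child of 31 (depth 3)
9: left child of 20 (depth 1)
26: right child of 24 (depth 4)
22: left child of 24 (depth 4)
21: left child of 22 (depth 5)
18: right child of 9 (depth 2)
33: right child of 31 (depth 3)
38: right child of 33 (depth 4)
40: right child of 38 (depth 5)
45: right child of 40 (depth 6)
17: left child of 18 (depth 3)
16: left child of 17 (depth 4)
25: left child of 26 (depth 5)
47: right child of 46 (depth 2)

Path to 22: 20 → 46 → 31 → 24 → 22
Path to 24: 20 → 46 → 31 → 24
24 lies on both paths and is an ancestor of the other node.

24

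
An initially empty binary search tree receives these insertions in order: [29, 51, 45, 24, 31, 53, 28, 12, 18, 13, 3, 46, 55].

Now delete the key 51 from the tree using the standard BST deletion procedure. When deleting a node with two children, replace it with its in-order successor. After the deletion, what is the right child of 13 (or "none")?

none

29: root
51: right child of 29 (depth 1)
45: left child of 51 (depth 2)
24: left child of 29 (depth 1)
31: left child of 45 (depth 3)
53: right child of 51 (depth 2)
28: right child of 24 (depth 2)
12: left child of 24 (depth 2)
18: right child of 12 (depth 3)
13: left child of 18 (depth 4)
3: left child of 12 (depth 3)
46: right child of 45 (depth 3)
55: right child of 53 (depth 3)

Delete 51 (two children — replace with in-order successor).
After deletion, 13's right child: none.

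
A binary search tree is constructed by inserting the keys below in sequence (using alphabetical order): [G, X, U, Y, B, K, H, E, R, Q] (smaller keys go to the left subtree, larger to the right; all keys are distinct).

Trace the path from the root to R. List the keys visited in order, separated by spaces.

G X U K R

G: root
X: right child of G (depth 1)
U: left child of X (depth 2)
Y: right child of X (depth 2)
B: left child of G (depth 1)
K: left child of U (depth 3)
H: left child of K (depth 4)
E: right child of B (depth 2)
R: right child of K (depth 4)
Q: left child of R (depth 5)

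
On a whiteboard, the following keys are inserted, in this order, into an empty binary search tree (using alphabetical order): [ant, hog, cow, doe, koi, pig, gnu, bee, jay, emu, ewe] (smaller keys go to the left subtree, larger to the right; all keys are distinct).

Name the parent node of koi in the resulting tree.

ant: root
hog: right child of ant (depth 1)
cow: left child of hog (depth 2)
doe: right child of cow (depth 3)
koi: right child of hog (depth 2)
pig: right child of koi (depth 3)
gnu: right child of doe (depth 4)
bee: left child of cow (depth 3)
jay: left child of koi (depth 3)
emu: left child of gnu (depth 5)
ewe: right child of emu (depth 6)

hog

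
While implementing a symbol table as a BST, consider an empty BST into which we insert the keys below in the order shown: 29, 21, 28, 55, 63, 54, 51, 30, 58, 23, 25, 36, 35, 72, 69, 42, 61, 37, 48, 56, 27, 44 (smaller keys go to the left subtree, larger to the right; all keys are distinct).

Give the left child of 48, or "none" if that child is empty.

Insert 29: tree is empty, so 29 becomes the root.
Insert 21: 21 < 29 → go left. Place as left child of 29.
Insert 28: 28 < 29 → go left; 28 > 21 → go right. Place as right child of 21.
Insert 55: 55 > 29 → go right. Place as right child of 29.
Insert 63: 63 > 29 → go right; 63 > 55 → go right. Place as right child of 55.
Insert 54: 54 > 29 → go right; 54 < 55 → go left. Place as left child of 55.
Insert 51: 51 > 29 → go right; 51 < 55 → go left; 51 < 54 → go left. Place as left child of 54.
Insert 30: 30 > 29 → go right; 30 < 55 → go left; 30 < 54 → go left; 30 < 51 → go left. Place as left child of 51.
Insert 58: 58 > 29 → go right; 58 > 55 → go right; 58 < 63 → go left. Place as left child of 63.
Insert 23: 23 < 29 → go left; 23 > 21 → go right; 23 < 28 → go left. Place as left child of 28.
Insert 25: 25 < 29 → go left; 25 > 21 → go right; 25 < 28 → go left; 25 > 23 → go right. Place as right child of 23.
Insert 36: 36 > 29 → go right; 36 < 55 → go left; 36 < 54 → go left; 36 < 51 → go left; 36 > 30 → go right. Place as right child of 30.
Insert 35: 35 > 29 → go right; 35 < 55 → go left; 35 < 54 → go left; 35 < 51 → go left; 35 > 30 → go right; 35 < 36 → go left. Place as left child of 36.
Insert 72: 72 > 29 → go right; 72 > 55 → go right; 72 > 63 → go right. Place as right child of 63.
Insert 69: 69 > 29 → go right; 69 > 55 → go right; 69 > 63 → go right; 69 < 72 → go left. Place as left child of 72.
Insert 42: 42 > 29 → go right; 42 < 55 → go left; 42 < 54 → go left; 42 < 51 → go left; 42 > 30 → go right; 42 > 36 → go right. Place as right child of 36.
Insert 61: 61 > 29 → go right; 61 > 55 → go right; 61 < 63 → go left; 61 > 58 → go right. Place as right child of 58.
Insert 37: 37 > 29 → go right; 37 < 55 → go left; 37 < 54 → go left; 37 < 51 → go left; 37 > 30 → go right; 37 > 36 → go right; 37 < 42 → go left. Place as left child of 42.
Insert 48: 48 > 29 → go right; 48 < 55 → go left; 48 < 54 → go left; 48 < 51 → go left; 48 > 30 → go right; 48 > 36 → go right; 48 > 42 → go right. Place as right child of 42.
Insert 56: 56 > 29 → go right; 56 > 55 → go right; 56 < 63 → go left; 56 < 58 → go left. Place as left child of 58.
Insert 27: 27 < 29 → go left; 27 > 21 → go right; 27 < 28 → go left; 27 > 23 → go right; 27 > 25 → go right. Place as right child of 25.
Insert 44: 44 > 29 → go right; 44 < 55 → go left; 44 < 54 → go left; 44 < 51 → go left; 44 > 30 → go right; 44 > 36 → go right; 44 > 42 → go right; 44 < 48 → go left. Place as left child of 48.

44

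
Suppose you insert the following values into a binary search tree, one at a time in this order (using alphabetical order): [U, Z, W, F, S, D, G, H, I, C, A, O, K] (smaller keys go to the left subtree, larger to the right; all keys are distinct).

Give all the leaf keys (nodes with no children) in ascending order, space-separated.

Resulting structure (node: left, right):
  U: L=F, R=Z
  Z: L=W, R=–
  W: L=–, R=–
  F: L=D, R=S
  S: L=G, R=–
  D: L=C, R=–
  G: L=–, R=H
  H: L=–, R=I
  I: L=–, R=O
  C: L=A, R=–
  A: L=–, R=–
  O: L=K, R=–
  K: L=–, R=–

A K W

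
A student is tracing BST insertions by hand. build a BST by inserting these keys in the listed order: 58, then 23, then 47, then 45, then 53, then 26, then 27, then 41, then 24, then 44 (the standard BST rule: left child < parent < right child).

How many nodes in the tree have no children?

58: root
23: left child of 58 (depth 1)
47: right child of 23 (depth 2)
45: left child of 47 (depth 3)
53: right child of 47 (depth 3)
26: left child of 45 (depth 4)
27: right child of 26 (depth 5)
41: right child of 27 (depth 6)
24: left child of 26 (depth 5)
44: right child of 41 (depth 7)

Leaves: 24, 44, 53 — 3 in total.

3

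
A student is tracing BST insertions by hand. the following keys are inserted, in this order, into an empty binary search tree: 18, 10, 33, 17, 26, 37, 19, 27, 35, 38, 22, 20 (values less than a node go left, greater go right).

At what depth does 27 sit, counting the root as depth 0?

3

18: root
10: left child of 18 (depth 1)
33: right child of 18 (depth 1)
17: right child of 10 (depth 2)
26: left child of 33 (depth 2)
37: right child of 33 (depth 2)
19: left child of 26 (depth 3)
27: right child of 26 (depth 3)
35: left child of 37 (depth 3)
38: right child of 37 (depth 3)
22: right child of 19 (depth 4)
20: left child of 22 (depth 5)

Path to 27: 18 → 33 → 26 → 27, which is 3 edges.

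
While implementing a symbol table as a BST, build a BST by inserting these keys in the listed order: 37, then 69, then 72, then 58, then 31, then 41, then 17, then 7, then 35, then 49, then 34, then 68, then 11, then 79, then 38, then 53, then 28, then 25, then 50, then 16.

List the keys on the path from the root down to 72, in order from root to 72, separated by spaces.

37 69 72

Insert 37: tree is empty, so 37 becomes the root.
Insert 69: 69 > 37 → go right. Place as right child of 37.
Insert 72: 72 > 37 → go right; 72 > 69 → go right. Place as right child of 69.
Insert 58: 58 > 37 → go right; 58 < 69 → go left. Place as left child of 69.
Insert 31: 31 < 37 → go left. Place as left child of 37.
Insert 41: 41 > 37 → go right; 41 < 69 → go left; 41 < 58 → go left. Place as left child of 58.
Insert 17: 17 < 37 → go left; 17 < 31 → go left. Place as left child of 31.
Insert 7: 7 < 37 → go left; 7 < 31 → go left; 7 < 17 → go left. Place as left child of 17.
Insert 35: 35 < 37 → go left; 35 > 31 → go right. Place as right child of 31.
Insert 49: 49 > 37 → go right; 49 < 69 → go left; 49 < 58 → go left; 49 > 41 → go right. Place as right child of 41.
Insert 34: 34 < 37 → go left; 34 > 31 → go right; 34 < 35 → go left. Place as left child of 35.
Insert 68: 68 > 37 → go right; 68 < 69 → go left; 68 > 58 → go right. Place as right child of 58.
Insert 11: 11 < 37 → go left; 11 < 31 → go left; 11 < 17 → go left; 11 > 7 → go right. Place as right child of 7.
Insert 79: 79 > 37 → go right; 79 > 69 → go right; 79 > 72 → go right. Place as right child of 72.
Insert 38: 38 > 37 → go right; 38 < 69 → go left; 38 < 58 → go left; 38 < 41 → go left. Place as left child of 41.
Insert 53: 53 > 37 → go right; 53 < 69 → go left; 53 < 58 → go left; 53 > 41 → go right; 53 > 49 → go right. Place as right child of 49.
Insert 28: 28 < 37 → go left; 28 < 31 → go left; 28 > 17 → go right. Place as right child of 17.
Insert 25: 25 < 37 → go left; 25 < 31 → go left; 25 > 17 → go right; 25 < 28 → go left. Place as left child of 28.
Insert 50: 50 > 37 → go right; 50 < 69 → go left; 50 < 58 → go left; 50 > 41 → go right; 50 > 49 → go right; 50 < 53 → go left. Place as left child of 53.
Insert 16: 16 < 37 → go left; 16 < 31 → go left; 16 < 17 → go left; 16 > 7 → go right; 16 > 11 → go right. Place as right child of 11.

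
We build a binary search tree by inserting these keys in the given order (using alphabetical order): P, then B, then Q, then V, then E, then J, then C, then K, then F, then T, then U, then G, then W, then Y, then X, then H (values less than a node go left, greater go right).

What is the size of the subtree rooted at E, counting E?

P: root
B: left child of P (depth 1)
Q: right child of P (depth 1)
V: right child of Q (depth 2)
E: right child of B (depth 2)
J: right child of E (depth 3)
C: left child of E (depth 3)
K: right child of J (depth 4)
F: left child of J (depth 4)
T: left child of V (depth 3)
U: right child of T (depth 4)
G: right child of F (depth 5)
W: right child of V (depth 3)
Y: right child of W (depth 4)
X: left child of Y (depth 5)
H: right child of G (depth 6)

Subtree rooted at E contains: E, C, J, F, G, H, K — 7 nodes.

7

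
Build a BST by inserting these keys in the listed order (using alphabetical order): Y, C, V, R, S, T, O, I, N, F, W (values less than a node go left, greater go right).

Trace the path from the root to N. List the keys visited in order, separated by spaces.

Y C V R O I N

Y: root
C: left child of Y (depth 1)
V: right child of C (depth 2)
R: left child of V (depth 3)
S: right child of R (depth 4)
T: right child of S (depth 5)
O: left child of R (depth 4)
I: left child of O (depth 5)
N: right child of I (depth 6)
F: left child of I (depth 6)
W: right child of V (depth 3)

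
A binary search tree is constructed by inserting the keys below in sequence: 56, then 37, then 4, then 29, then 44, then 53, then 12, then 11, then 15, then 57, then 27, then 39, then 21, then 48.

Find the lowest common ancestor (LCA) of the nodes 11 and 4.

4

Insert 56: tree is empty, so 56 becomes the root.
Insert 37: 37 < 56 → go left. Place as left child of 56.
Insert 4: 4 < 56 → go left; 4 < 37 → go left. Place as left child of 37.
Insert 29: 29 < 56 → go left; 29 < 37 → go left; 29 > 4 → go right. Place as right child of 4.
Insert 44: 44 < 56 → go left; 44 > 37 → go right. Place as right child of 37.
Insert 53: 53 < 56 → go left; 53 > 37 → go right; 53 > 44 → go right. Place as right child of 44.
Insert 12: 12 < 56 → go left; 12 < 37 → go left; 12 > 4 → go right; 12 < 29 → go left. Place as left child of 29.
Insert 11: 11 < 56 → go left; 11 < 37 → go left; 11 > 4 → go right; 11 < 29 → go left; 11 < 12 → go left. Place as left child of 12.
Insert 15: 15 < 56 → go left; 15 < 37 → go left; 15 > 4 → go right; 15 < 29 → go left; 15 > 12 → go right. Place as right child of 12.
Insert 57: 57 > 56 → go right. Place as right child of 56.
Insert 27: 27 < 56 → go left; 27 < 37 → go left; 27 > 4 → go right; 27 < 29 → go left; 27 > 12 → go right; 27 > 15 → go right. Place as right child of 15.
Insert 39: 39 < 56 → go left; 39 > 37 → go right; 39 < 44 → go left. Place as left child of 44.
Insert 21: 21 < 56 → go left; 21 < 37 → go left; 21 > 4 → go right; 21 < 29 → go left; 21 > 12 → go right; 21 > 15 → go right; 21 < 27 → go left. Place as left child of 27.
Insert 48: 48 < 56 → go left; 48 > 37 → go right; 48 > 44 → go right; 48 < 53 → go left. Place as left child of 53.

Path to 11: 56 → 37 → 4 → 29 → 12 → 11
Path to 4: 56 → 37 → 4
4 lies on both paths and is an ancestor of the other node.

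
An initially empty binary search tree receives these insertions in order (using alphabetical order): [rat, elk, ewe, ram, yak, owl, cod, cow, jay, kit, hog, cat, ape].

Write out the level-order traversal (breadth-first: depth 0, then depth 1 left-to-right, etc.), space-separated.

rat: root
elk: left child of rat (depth 1)
ewe: right child of elk (depth 2)
ram: right child of ewe (depth 3)
yak: right child of rat (depth 1)
owl: left child of ram (depth 4)
cod: left child of elk (depth 2)
cow: right child of cod (depth 3)
jay: left child of owl (depth 5)
kit: right child of jay (depth 6)
hog: left child of jay (depth 6)
cat: left child of cod (depth 3)
ape: left child of cat (depth 4)

rat elk yak cod ewe cat cow ram ape owl jay hog kit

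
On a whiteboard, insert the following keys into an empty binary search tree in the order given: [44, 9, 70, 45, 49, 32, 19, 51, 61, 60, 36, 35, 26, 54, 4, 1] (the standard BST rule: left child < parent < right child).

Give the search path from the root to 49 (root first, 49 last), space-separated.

Insert 44: tree is empty, so 44 becomes the root.
Insert 9: 9 < 44 → go left. Place as left child of 44.
Insert 70: 70 > 44 → go right. Place as right child of 44.
Insert 45: 45 > 44 → go right; 45 < 70 → go left. Place as left child of 70.
Insert 49: 49 > 44 → go right; 49 < 70 → go left; 49 > 45 → go right. Place as right child of 45.
Insert 32: 32 < 44 → go left; 32 > 9 → go right. Place as right child of 9.
Insert 19: 19 < 44 → go left; 19 > 9 → go right; 19 < 32 → go left. Place as left child of 32.
Insert 51: 51 > 44 → go right; 51 < 70 → go left; 51 > 45 → go right; 51 > 49 → go right. Place as right child of 49.
Insert 61: 61 > 44 → go right; 61 < 70 → go left; 61 > 45 → go right; 61 > 49 → go right; 61 > 51 → go right. Place as right child of 51.
Insert 60: 60 > 44 → go right; 60 < 70 → go left; 60 > 45 → go right; 60 > 49 → go right; 60 > 51 → go right; 60 < 61 → go left. Place as left child of 61.
Insert 36: 36 < 44 → go left; 36 > 9 → go right; 36 > 32 → go right. Place as right child of 32.
Insert 35: 35 < 44 → go left; 35 > 9 → go right; 35 > 32 → go right; 35 < 36 → go left. Place as left child of 36.
Insert 26: 26 < 44 → go left; 26 > 9 → go right; 26 < 32 → go left; 26 > 19 → go right. Place as right child of 19.
Insert 54: 54 > 44 → go right; 54 < 70 → go left; 54 > 45 → go right; 54 > 49 → go right; 54 > 51 → go right; 54 < 61 → go left; 54 < 60 → go left. Place as left child of 60.
Insert 4: 4 < 44 → go left; 4 < 9 → go left. Place as left child of 9.
Insert 1: 1 < 44 → go left; 1 < 9 → go left; 1 < 4 → go left. Place as left child of 4.

44 70 45 49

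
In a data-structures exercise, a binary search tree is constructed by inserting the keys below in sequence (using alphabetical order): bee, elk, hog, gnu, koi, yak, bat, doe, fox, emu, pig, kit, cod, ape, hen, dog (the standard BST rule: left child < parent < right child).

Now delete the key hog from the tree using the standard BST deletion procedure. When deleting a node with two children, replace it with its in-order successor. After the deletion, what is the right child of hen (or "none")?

none

bee: root
elk: right child of bee (depth 1)
hog: right child of elk (depth 2)
gnu: left child of hog (depth 3)
koi: right child of hog (depth 3)
yak: right child of koi (depth 4)
bat: left child of bee (depth 1)
doe: left child of elk (depth 2)
fox: left child of gnu (depth 4)
emu: left child of fox (depth 5)
pig: left child of yak (depth 5)
kit: left child of koi (depth 4)
cod: left child of doe (depth 3)
ape: left child of bat (depth 2)
hen: right child of gnu (depth 4)
dog: right child of doe (depth 3)

Delete hog (two children — replace with in-order successor).
After deletion, hen's right child: none.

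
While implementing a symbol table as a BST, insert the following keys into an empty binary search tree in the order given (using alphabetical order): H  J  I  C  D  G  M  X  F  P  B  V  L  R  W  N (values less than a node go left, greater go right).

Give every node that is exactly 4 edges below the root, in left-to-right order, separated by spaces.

F P

H: root
J: right child of H (depth 1)
I: left child of J (depth 2)
C: left child of H (depth 1)
D: right child of C (depth 2)
G: right child of D (depth 3)
M: right child of J (depth 2)
X: right child of M (depth 3)
F: left child of G (depth 4)
P: left child of X (depth 4)
B: left child of C (depth 2)
V: right child of P (depth 5)
L: left child of M (depth 3)
R: left child of V (depth 6)
W: right child of V (depth 6)
N: left child of P (depth 5)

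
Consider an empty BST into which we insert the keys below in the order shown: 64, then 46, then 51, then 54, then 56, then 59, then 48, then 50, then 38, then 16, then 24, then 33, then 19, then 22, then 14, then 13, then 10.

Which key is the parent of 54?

64: root
46: left child of 64 (depth 1)
51: right child of 46 (depth 2)
54: right child of 51 (depth 3)
56: right child of 54 (depth 4)
59: right child of 56 (depth 5)
48: left child of 51 (depth 3)
50: right child of 48 (depth 4)
38: left child of 46 (depth 2)
16: left child of 38 (depth 3)
24: right child of 16 (depth 4)
33: right child of 24 (depth 5)
19: left child of 24 (depth 5)
22: right child of 19 (depth 6)
14: left child of 16 (depth 4)
13: left child of 14 (depth 5)
10: left child of 13 (depth 6)

51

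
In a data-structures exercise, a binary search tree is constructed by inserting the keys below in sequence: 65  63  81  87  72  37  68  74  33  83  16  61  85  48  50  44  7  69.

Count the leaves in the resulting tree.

Insert 65: tree is empty, so 65 becomes the root.
Insert 63: 63 < 65 → go left. Place as left child of 65.
Insert 81: 81 > 65 → go right. Place as right child of 65.
Insert 87: 87 > 65 → go right; 87 > 81 → go right. Place as right child of 81.
Insert 72: 72 > 65 → go right; 72 < 81 → go left. Place as left child of 81.
Insert 37: 37 < 65 → go left; 37 < 63 → go left. Place as left child of 63.
Insert 68: 68 > 65 → go right; 68 < 81 → go left; 68 < 72 → go left. Place as left child of 72.
Insert 74: 74 > 65 → go right; 74 < 81 → go left; 74 > 72 → go right. Place as right child of 72.
Insert 33: 33 < 65 → go left; 33 < 63 → go left; 33 < 37 → go left. Place as left child of 37.
Insert 83: 83 > 65 → go right; 83 > 81 → go right; 83 < 87 → go left. Place as left child of 87.
Insert 16: 16 < 65 → go left; 16 < 63 → go left; 16 < 37 → go left; 16 < 33 → go left. Place as left child of 33.
Insert 61: 61 < 65 → go left; 61 < 63 → go left; 61 > 37 → go right. Place as right child of 37.
Insert 85: 85 > 65 → go right; 85 > 81 → go right; 85 < 87 → go left; 85 > 83 → go right. Place as right child of 83.
Insert 48: 48 < 65 → go left; 48 < 63 → go left; 48 > 37 → go right; 48 < 61 → go left. Place as left child of 61.
Insert 50: 50 < 65 → go left; 50 < 63 → go left; 50 > 37 → go right; 50 < 61 → go left; 50 > 48 → go right. Place as right child of 48.
Insert 44: 44 < 65 → go left; 44 < 63 → go left; 44 > 37 → go right; 44 < 61 → go left; 44 < 48 → go left. Place as left child of 48.
Insert 7: 7 < 65 → go left; 7 < 63 → go left; 7 < 37 → go left; 7 < 33 → go left; 7 < 16 → go left. Place as left child of 16.
Insert 69: 69 > 65 → go right; 69 < 81 → go left; 69 < 72 → go left; 69 > 68 → go right. Place as right child of 68.

Leaves: 7, 44, 50, 69, 74, 85 — 6 in total.

6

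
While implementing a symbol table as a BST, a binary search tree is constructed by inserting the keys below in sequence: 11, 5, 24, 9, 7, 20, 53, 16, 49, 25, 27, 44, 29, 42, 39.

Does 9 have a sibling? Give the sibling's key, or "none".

none

Insert 11: tree is empty, so 11 becomes the root.
Insert 5: 5 < 11 → go left. Place as left child of 11.
Insert 24: 24 > 11 → go right. Place as right child of 11.
Insert 9: 9 < 11 → go left; 9 > 5 → go right. Place as right child of 5.
Insert 7: 7 < 11 → go left; 7 > 5 → go right; 7 < 9 → go left. Place as left child of 9.
Insert 20: 20 > 11 → go right; 20 < 24 → go left. Place as left child of 24.
Insert 53: 53 > 11 → go right; 53 > 24 → go right. Place as right child of 24.
Insert 16: 16 > 11 → go right; 16 < 24 → go left; 16 < 20 → go left. Place as left child of 20.
Insert 49: 49 > 11 → go right; 49 > 24 → go right; 49 < 53 → go left. Place as left child of 53.
Insert 25: 25 > 11 → go right; 25 > 24 → go right; 25 < 53 → go left; 25 < 49 → go left. Place as left child of 49.
Insert 27: 27 > 11 → go right; 27 > 24 → go right; 27 < 53 → go left; 27 < 49 → go left; 27 > 25 → go right. Place as right child of 25.
Insert 44: 44 > 11 → go right; 44 > 24 → go right; 44 < 53 → go left; 44 < 49 → go left; 44 > 25 → go right; 44 > 27 → go right. Place as right child of 27.
Insert 29: 29 > 11 → go right; 29 > 24 → go right; 29 < 53 → go left; 29 < 49 → go left; 29 > 25 → go right; 29 > 27 → go right; 29 < 44 → go left. Place as left child of 44.
Insert 42: 42 > 11 → go right; 42 > 24 → go right; 42 < 53 → go left; 42 < 49 → go left; 42 > 25 → go right; 42 > 27 → go right; 42 < 44 → go left; 42 > 29 → go right. Place as right child of 29.
Insert 39: 39 > 11 → go right; 39 > 24 → go right; 39 < 53 → go left; 39 < 49 → go left; 39 > 25 → go right; 39 > 27 → go right; 39 < 44 → go left; 39 > 29 → go right; 39 < 42 → go left. Place as left child of 42.

9's parent is 5, which has only one child.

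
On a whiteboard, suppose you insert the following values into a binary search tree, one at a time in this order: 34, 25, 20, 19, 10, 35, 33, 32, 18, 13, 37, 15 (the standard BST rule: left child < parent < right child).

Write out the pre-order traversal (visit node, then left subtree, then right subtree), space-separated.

34: root
25: left child of 34 (depth 1)
20: left child of 25 (depth 2)
19: left child of 20 (depth 3)
10: left child of 19 (depth 4)
35: right child of 34 (depth 1)
33: right child of 25 (depth 2)
32: left child of 33 (depth 3)
18: right child of 10 (depth 5)
13: left child of 18 (depth 6)
37: right child of 35 (depth 2)
15: right child of 13 (depth 7)

34 25 20 19 10 18 13 15 33 32 35 37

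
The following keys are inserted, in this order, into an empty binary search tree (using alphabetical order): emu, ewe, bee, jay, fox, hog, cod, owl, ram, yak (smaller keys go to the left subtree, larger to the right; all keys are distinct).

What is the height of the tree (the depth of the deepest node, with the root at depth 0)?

5

emu: root
ewe: right child of emu (depth 1)
bee: left child of emu (depth 1)
jay: right child of ewe (depth 2)
fox: left child of jay (depth 3)
hog: right child of fox (depth 4)
cod: right child of bee (depth 2)
owl: right child of jay (depth 3)
ram: right child of owl (depth 4)
yak: right child of ram (depth 5)

The deepest node is yak at depth 5.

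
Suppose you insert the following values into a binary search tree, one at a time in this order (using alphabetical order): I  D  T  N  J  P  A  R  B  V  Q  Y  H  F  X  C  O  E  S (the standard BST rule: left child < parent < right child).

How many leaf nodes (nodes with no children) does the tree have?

7

Insert I: tree is empty, so I becomes the root.
Insert D: D < I → go left. Place as left child of I.
Insert T: T > I → go right. Place as right child of I.
Insert N: N > I → go right; N < T → go left. Place as left child of T.
Insert J: J > I → go right; J < T → go left; J < N → go left. Place as left child of N.
Insert P: P > I → go right; P < T → go left; P > N → go right. Place as right child of N.
Insert A: A < I → go left; A < D → go left. Place as left child of D.
Insert R: R > I → go right; R < T → go left; R > N → go right; R > P → go right. Place as right child of P.
Insert B: B < I → go left; B < D → go left; B > A → go right. Place as right child of A.
Insert V: V > I → go right; V > T → go right. Place as right child of T.
Insert Q: Q > I → go right; Q < T → go left; Q > N → go right; Q > P → go right; Q < R → go left. Place as left child of R.
Insert Y: Y > I → go right; Y > T → go right; Y > V → go right. Place as right child of V.
Insert H: H < I → go left; H > D → go right. Place as right child of D.
Insert F: F < I → go left; F > D → go right; F < H → go left. Place as left child of H.
Insert X: X > I → go right; X > T → go right; X > V → go right; X < Y → go left. Place as left child of Y.
Insert C: C < I → go left; C < D → go left; C > A → go right; C > B → go right. Place as right child of B.
Insert O: O > I → go right; O < T → go left; O > N → go right; O < P → go left. Place as left child of P.
Insert E: E < I → go left; E > D → go right; E < H → go left; E < F → go left. Place as left child of F.
Insert S: S > I → go right; S < T → go left; S > N → go right; S > P → go right; S > R → go right. Place as right child of R.

Leaves: C, E, J, O, Q, S, X — 7 in total.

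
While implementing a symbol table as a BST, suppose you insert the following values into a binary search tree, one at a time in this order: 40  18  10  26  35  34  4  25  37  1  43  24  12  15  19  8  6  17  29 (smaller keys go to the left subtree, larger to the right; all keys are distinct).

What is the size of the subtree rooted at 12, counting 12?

40: root
18: left child of 40 (depth 1)
10: left child of 18 (depth 2)
26: right child of 18 (depth 2)
35: right child of 26 (depth 3)
34: left child of 35 (depth 4)
4: left child of 10 (depth 3)
25: left child of 26 (depth 3)
37: right child of 35 (depth 4)
1: left child of 4 (depth 4)
43: right child of 40 (depth 1)
24: left child of 25 (depth 4)
12: right child of 10 (depth 3)
15: right child of 12 (depth 4)
19: left child of 24 (depth 5)
8: right child of 4 (depth 4)
6: left child of 8 (depth 5)
17: right child of 15 (depth 5)
29: left child of 34 (depth 5)

Subtree rooted at 12 contains: 12, 15, 17 — 3 nodes.

3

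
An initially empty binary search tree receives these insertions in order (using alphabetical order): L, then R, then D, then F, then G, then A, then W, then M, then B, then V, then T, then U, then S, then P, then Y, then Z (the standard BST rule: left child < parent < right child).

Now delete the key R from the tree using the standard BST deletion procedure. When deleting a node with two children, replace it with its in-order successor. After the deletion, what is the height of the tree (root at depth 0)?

5

L: root
R: right child of L (depth 1)
D: left child of L (depth 1)
F: right child of D (depth 2)
G: right child of F (depth 3)
A: left child of D (depth 2)
W: right child of R (depth 2)
M: left child of R (depth 2)
B: right child of A (depth 3)
V: left child of W (depth 3)
T: left child of V (depth 4)
U: right child of T (depth 5)
S: left child of T (depth 5)
P: right child of M (depth 3)
Y: right child of W (depth 3)
Z: right child of Y (depth 4)

Delete R (two children — replace with in-order successor).
After deletion, deepest node is U at depth 5.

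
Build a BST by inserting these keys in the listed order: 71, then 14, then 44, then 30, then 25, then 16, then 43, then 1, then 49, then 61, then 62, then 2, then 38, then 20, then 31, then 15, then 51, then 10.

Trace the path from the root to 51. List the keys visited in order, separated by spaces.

Insert 71: tree is empty, so 71 becomes the root.
Insert 14: 14 < 71 → go left. Place as left child of 71.
Insert 44: 44 < 71 → go left; 44 > 14 → go right. Place as right child of 14.
Insert 30: 30 < 71 → go left; 30 > 14 → go right; 30 < 44 → go left. Place as left child of 44.
Insert 25: 25 < 71 → go left; 25 > 14 → go right; 25 < 44 → go left; 25 < 30 → go left. Place as left child of 30.
Insert 16: 16 < 71 → go left; 16 > 14 → go right; 16 < 44 → go left; 16 < 30 → go left; 16 < 25 → go left. Place as left child of 25.
Insert 43: 43 < 71 → go left; 43 > 14 → go right; 43 < 44 → go left; 43 > 30 → go right. Place as right child of 30.
Insert 1: 1 < 71 → go left; 1 < 14 → go left. Place as left child of 14.
Insert 49: 49 < 71 → go left; 49 > 14 → go right; 49 > 44 → go right. Place as right child of 44.
Insert 61: 61 < 71 → go left; 61 > 14 → go right; 61 > 44 → go right; 61 > 49 → go right. Place as right child of 49.
Insert 62: 62 < 71 → go left; 62 > 14 → go right; 62 > 44 → go right; 62 > 49 → go right; 62 > 61 → go right. Place as right child of 61.
Insert 2: 2 < 71 → go left; 2 < 14 → go left; 2 > 1 → go right. Place as right child of 1.
Insert 38: 38 < 71 → go left; 38 > 14 → go right; 38 < 44 → go left; 38 > 30 → go right; 38 < 43 → go left. Place as left child of 43.
Insert 20: 20 < 71 → go left; 20 > 14 → go right; 20 < 44 → go left; 20 < 30 → go left; 20 < 25 → go left; 20 > 16 → go right. Place as right child of 16.
Insert 31: 31 < 71 → go left; 31 > 14 → go right; 31 < 44 → go left; 31 > 30 → go right; 31 < 43 → go left; 31 < 38 → go left. Place as left child of 38.
Insert 15: 15 < 71 → go left; 15 > 14 → go right; 15 < 44 → go left; 15 < 30 → go left; 15 < 25 → go left; 15 < 16 → go left. Place as left child of 16.
Insert 51: 51 < 71 → go left; 51 > 14 → go right; 51 > 44 → go right; 51 > 49 → go right; 51 < 61 → go left. Place as left child of 61.
Insert 10: 10 < 71 → go left; 10 < 14 → go left; 10 > 1 → go right; 10 > 2 → go right. Place as right child of 2.

71 14 44 49 61 51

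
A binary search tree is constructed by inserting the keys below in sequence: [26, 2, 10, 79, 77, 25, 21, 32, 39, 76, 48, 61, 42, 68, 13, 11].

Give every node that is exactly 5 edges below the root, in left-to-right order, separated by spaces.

26: root
2: left child of 26 (depth 1)
10: right child of 2 (depth 2)
79: right child of 26 (depth 1)
77: left child of 79 (depth 2)
25: right child of 10 (depth 3)
21: left child of 25 (depth 4)
32: left child of 77 (depth 3)
39: right child of 32 (depth 4)
76: right child of 39 (depth 5)
48: left child of 76 (depth 6)
61: right child of 48 (depth 7)
42: left child of 48 (depth 7)
68: right child of 61 (depth 8)
13: left child of 21 (depth 5)
11: left child of 13 (depth 6)

13 76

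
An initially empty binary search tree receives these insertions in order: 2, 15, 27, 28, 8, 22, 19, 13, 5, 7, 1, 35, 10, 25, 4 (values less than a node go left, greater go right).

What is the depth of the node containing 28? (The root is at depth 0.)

3

Insert 2: tree is empty, so 2 becomes the root.
Insert 15: 15 > 2 → go right. Place as right child of 2.
Insert 27: 27 > 2 → go right; 27 > 15 → go right. Place as right child of 15.
Insert 28: 28 > 2 → go right; 28 > 15 → go right; 28 > 27 → go right. Place as right child of 27.
Insert 8: 8 > 2 → go right; 8 < 15 → go left. Place as left child of 15.
Insert 22: 22 > 2 → go right; 22 > 15 → go right; 22 < 27 → go left. Place as left child of 27.
Insert 19: 19 > 2 → go right; 19 > 15 → go right; 19 < 27 → go left; 19 < 22 → go left. Place as left child of 22.
Insert 13: 13 > 2 → go right; 13 < 15 → go left; 13 > 8 → go right. Place as right child of 8.
Insert 5: 5 > 2 → go right; 5 < 15 → go left; 5 < 8 → go left. Place as left child of 8.
Insert 7: 7 > 2 → go right; 7 < 15 → go left; 7 < 8 → go left; 7 > 5 → go right. Place as right child of 5.
Insert 1: 1 < 2 → go left. Place as left child of 2.
Insert 35: 35 > 2 → go right; 35 > 15 → go right; 35 > 27 → go right; 35 > 28 → go right. Place as right child of 28.
Insert 10: 10 > 2 → go right; 10 < 15 → go left; 10 > 8 → go right; 10 < 13 → go left. Place as left child of 13.
Insert 25: 25 > 2 → go right; 25 > 15 → go right; 25 < 27 → go left; 25 > 22 → go right. Place as right child of 22.
Insert 4: 4 > 2 → go right; 4 < 15 → go left; 4 < 8 → go left; 4 < 5 → go left. Place as left child of 5.

Path to 28: 2 → 15 → 27 → 28, which is 3 edges.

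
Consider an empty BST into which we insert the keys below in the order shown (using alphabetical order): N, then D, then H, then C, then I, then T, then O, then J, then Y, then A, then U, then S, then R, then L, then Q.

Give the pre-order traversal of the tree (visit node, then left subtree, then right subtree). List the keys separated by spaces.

N D C A H I J L T O S R Q Y U

N: root
D: left child of N (depth 1)
H: right child of D (depth 2)
C: left child of D (depth 2)
I: right child of H (depth 3)
T: right child of N (depth 1)
O: left child of T (depth 2)
J: right child of I (depth 4)
Y: right child of T (depth 2)
A: left child of C (depth 3)
U: left child of Y (depth 3)
S: right child of O (depth 3)
R: left child of S (depth 4)
L: right child of J (depth 5)
Q: left child of R (depth 5)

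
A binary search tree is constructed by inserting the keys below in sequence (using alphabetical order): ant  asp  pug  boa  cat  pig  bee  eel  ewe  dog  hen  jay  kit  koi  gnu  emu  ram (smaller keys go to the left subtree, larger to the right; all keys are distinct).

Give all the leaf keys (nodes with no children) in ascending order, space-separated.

ant: root
asp: right child of ant (depth 1)
pug: right child of asp (depth 2)
boa: left child of pug (depth 3)
cat: right child of boa (depth 4)
pig: right child of cat (depth 5)
bee: left child of boa (depth 4)
eel: left child of pig (depth 6)
ewe: right child of eel (depth 7)
dog: left child of eel (depth 7)
hen: right child of ewe (depth 8)
jay: right child of hen (depth 9)
kit: right child of jay (depth 10)
koi: right child of kit (depth 11)
gnu: left child of hen (depth 9)
emu: left child of ewe (depth 8)
ram: right child of pug (depth 3)

bee dog emu gnu koi ram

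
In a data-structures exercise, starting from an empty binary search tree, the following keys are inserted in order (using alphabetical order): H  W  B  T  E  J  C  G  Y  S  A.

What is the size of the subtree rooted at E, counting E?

Insert H: tree is empty, so H becomes the root.
Insert W: W > H → go right. Place as right child of H.
Insert B: B < H → go left. Place as left child of H.
Insert T: T > H → go right; T < W → go left. Place as left child of W.
Insert E: E < H → go left; E > B → go right. Place as right child of B.
Insert J: J > H → go right; J < W → go left; J < T → go left. Place as left child of T.
Insert C: C < H → go left; C > B → go right; C < E → go left. Place as left child of E.
Insert G: G < H → go left; G > B → go right; G > E → go right. Place as right child of E.
Insert Y: Y > H → go right; Y > W → go right. Place as right child of W.
Insert S: S > H → go right; S < W → go left; S < T → go left; S > J → go right. Place as right child of J.
Insert A: A < H → go left; A < B → go left. Place as left child of B.

Subtree rooted at E contains: E, C, G — 3 nodes.

3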